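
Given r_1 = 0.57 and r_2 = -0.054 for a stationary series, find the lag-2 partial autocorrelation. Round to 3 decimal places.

-0.561

φ_{22} = (r_2 − r_1²) / (1 − r_1²)
r_1² = (0.57)² = 0.3249
Numerator = -0.054 − 0.3249 = -0.3789; denominator = 1 − 0.3249 = 0.6751
φ_{22} = -0.3789 / 0.6751 = -0.561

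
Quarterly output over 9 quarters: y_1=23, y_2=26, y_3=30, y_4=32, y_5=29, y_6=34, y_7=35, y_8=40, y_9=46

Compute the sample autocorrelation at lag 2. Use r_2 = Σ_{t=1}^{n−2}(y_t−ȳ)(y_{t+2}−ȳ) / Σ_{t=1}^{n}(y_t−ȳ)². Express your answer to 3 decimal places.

Mean ȳ = (23 + 26 + 30 + 32 + 29 + 34 + 35 + 40 + 46)/9 = 32.7778
Numerator Σ_{t=1}^{7}(y_t−ȳ)(y_{t+2}−ȳ) = 71.7901
Denominator Σ(y_t−ȳ)² = 397.5556
r_2 = 71.7901 / 397.5556 = 0.181

0.181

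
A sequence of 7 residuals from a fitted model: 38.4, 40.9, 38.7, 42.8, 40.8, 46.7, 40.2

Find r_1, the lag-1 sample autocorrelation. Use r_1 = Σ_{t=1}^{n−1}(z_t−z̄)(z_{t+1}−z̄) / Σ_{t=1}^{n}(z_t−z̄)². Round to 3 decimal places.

Mean z̄ = (38.4 + 40.9 + 38.7 + 42.8 + 40.8 + 46.7 + 40.2)/7 = 41.2143
Deviations from mean: -2.8143, -0.3143, -2.5143, 1.5857, -0.4143, 5.4857, -1.0143
Numerator Σ_{t=1}^{6}(z_t−z̄)(z_{t+1}−z̄) = -10.8059
Denominator Σ(z_t−z̄)² = 48.1486
r_1 = -10.8059 / 48.1486 = -0.224

-0.224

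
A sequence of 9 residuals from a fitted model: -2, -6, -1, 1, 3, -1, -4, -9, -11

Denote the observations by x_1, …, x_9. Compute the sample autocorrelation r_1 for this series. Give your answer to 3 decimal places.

Mean x̄ = (-2 − 6 − 1 + 1 + 3 − 1 − 4 − 9 − 11)/9 = -3.3333
Numerator Σ_{t=1}^{8}(x_t−x̄)(x_{t+1}−x̄) = 88.2222
Denominator Σ(x_t−x̄)² = 170.0000
r_1 = 88.2222 / 170.0000 = 0.519

0.519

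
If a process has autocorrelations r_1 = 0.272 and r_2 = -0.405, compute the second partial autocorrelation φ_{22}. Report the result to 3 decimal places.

φ_{22} = (r_2 − r_1²) / (1 − r_1²)
r_1² = (0.272)² = 0.073984
Numerator = -0.405 − 0.0740 = -0.4790; denominator = 1 − 0.0740 = 0.9260
φ_{22} = -0.4790 / 0.9260 = -0.517

-0.517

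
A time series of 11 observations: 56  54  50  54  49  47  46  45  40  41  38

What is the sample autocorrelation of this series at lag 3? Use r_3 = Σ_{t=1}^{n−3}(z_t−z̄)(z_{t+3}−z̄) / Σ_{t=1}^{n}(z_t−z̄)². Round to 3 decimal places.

Mean z̄ = (56 + 54 + 50 + 54 + 49 + 47 + 46 + 45 + 40 + 41 + 38)/11 = 47.2727
Numerator Σ_{t=1}^{8}(z_t−z̄)(z_{t+3}−z̄) = 88.1405
Denominator Σ(z_t−z̄)² = 362.1818
r_3 = 88.1405 / 362.1818 = 0.243

0.243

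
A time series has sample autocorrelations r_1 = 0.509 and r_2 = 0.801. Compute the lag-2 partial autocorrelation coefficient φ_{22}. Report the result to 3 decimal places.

0.731

φ_{22} = (r_2 − r_1²) / (1 − r_1²)
r_1² = (0.509)² = 0.259081
Numerator = 0.801 − 0.2591 = 0.5419; denominator = 1 − 0.2591 = 0.7409
φ_{22} = 0.5419 / 0.7409 = 0.731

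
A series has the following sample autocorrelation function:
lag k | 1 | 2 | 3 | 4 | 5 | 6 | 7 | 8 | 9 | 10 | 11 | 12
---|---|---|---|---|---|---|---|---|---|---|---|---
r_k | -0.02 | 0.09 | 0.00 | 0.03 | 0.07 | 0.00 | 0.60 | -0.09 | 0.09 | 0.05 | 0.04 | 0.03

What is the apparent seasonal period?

The largest autocorrelation is r_7 = 0.60; the remaining lags stay at or below 0.09.
The dominant spike at lag 7 indicates a seasonal period of 7.

7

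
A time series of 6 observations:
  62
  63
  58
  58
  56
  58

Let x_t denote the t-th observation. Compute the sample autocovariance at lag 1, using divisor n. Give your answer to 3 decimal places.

2.523

Mean x̄ = (62 + 63 + 58 + 58 + 56 + 58)/6 = 59.1667
Σ_{t=1}^{5}(x_t−x̄)(x_{t+1}−x̄) = 15.1389
γ_1 = 15.1389 / 6 = 2.523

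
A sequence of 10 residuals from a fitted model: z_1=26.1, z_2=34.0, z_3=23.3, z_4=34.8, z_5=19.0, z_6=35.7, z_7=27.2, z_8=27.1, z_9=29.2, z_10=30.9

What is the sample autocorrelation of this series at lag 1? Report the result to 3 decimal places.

Mean z̄ = (26.1 + 34.0 + 23.3 + 34.8 + 19.0 + 35.7 + 27.2 + 27.1 + 29.2 + 30.9)/10 = 28.7300
Numerator Σ_{t=1}^{9}(z_t−z̄)(z_{t+1}−z̄) = -210.2319
Denominator Σ(z_t−z̄)² = 254.2010
r_1 = -210.2319 / 254.2010 = -0.827

-0.827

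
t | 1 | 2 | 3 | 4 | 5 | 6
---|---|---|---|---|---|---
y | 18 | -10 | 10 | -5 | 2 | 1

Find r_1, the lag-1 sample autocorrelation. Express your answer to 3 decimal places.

Mean ȳ = (18 − 10 + 10 − 5 + 2 + 1)/6 = 2.6667
Σ(y_t−ȳ)(y_{t+1}−ȳ) = (-194.2222) + (-92.8889) + (-56.2222) + (5.1111) + (1.1111) = -337.1111
Denominator Σ(y_t−ȳ)² = 511.3333
r_1 = -337.1111 / 511.3333 = -0.659

-0.659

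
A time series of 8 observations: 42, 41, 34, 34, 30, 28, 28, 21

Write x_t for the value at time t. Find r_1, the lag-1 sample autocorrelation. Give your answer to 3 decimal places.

0.507

Mean x̄ = (42 + 41 + 34 + 34 + 30 + 28 + 28 + 21)/8 = 32.2500
Deviations from mean: 9.7500, 8.7500, 1.7500, 1.7500, -2.2500, -4.2500, -4.2500, -11.2500
Σ(x_t−x̄)(x_{t+1}−x̄) = (85.3125) + (15.3125) + (3.0625) + (-3.9375) + (9.5625) + (18.0625) + (47.8125) = 175.1875
Denominator Σ(x_t−x̄)² = 345.5000
r_1 = 175.1875 / 345.5000 = 0.507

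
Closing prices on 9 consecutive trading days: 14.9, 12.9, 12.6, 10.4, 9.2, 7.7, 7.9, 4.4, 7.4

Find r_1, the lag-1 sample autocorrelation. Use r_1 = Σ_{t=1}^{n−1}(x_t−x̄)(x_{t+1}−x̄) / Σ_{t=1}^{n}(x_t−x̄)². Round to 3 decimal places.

Mean x̄ = (14.9 + 12.9 + 12.6 + 10.4 + 9.2 + 7.7 + 7.9 + 4.4 + 7.4)/9 = 9.7111
Numerator Σ_{t=1}^{8}(x_t−x̄)(x_{t+1}−x̄) = 53.9610
Denominator Σ(x_t−x̄)² = 87.0489
r_1 = 53.9610 / 87.0489 = 0.620

0.620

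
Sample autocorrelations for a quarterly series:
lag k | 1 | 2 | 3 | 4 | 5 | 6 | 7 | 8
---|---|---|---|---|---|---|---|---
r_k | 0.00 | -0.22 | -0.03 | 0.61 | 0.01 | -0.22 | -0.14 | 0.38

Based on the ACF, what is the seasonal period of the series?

The largest autocorrelation is r_4 = 0.61, with a weaker echo at lag 8 (0.38); the remaining lags stay at or below 0.01.
The dominant spike at lag 4 indicates a seasonal period of 4.

4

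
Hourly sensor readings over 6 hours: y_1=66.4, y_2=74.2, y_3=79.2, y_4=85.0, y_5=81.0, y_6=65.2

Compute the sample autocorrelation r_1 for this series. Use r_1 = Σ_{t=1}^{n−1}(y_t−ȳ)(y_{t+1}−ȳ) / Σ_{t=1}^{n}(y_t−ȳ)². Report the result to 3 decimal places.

Mean ȳ = (66.4 + 74.2 + 79.2 + 85.0 + 81.0 + 65.2)/6 = 75.1667
Numerator Σ_{t=1}^{5}(y_t−ȳ)(y_{t+1}−ȳ) = 43.4589
Denominator Σ(y_t−ȳ)² = 324.1133
r_1 = 43.4589 / 324.1133 = 0.134

0.134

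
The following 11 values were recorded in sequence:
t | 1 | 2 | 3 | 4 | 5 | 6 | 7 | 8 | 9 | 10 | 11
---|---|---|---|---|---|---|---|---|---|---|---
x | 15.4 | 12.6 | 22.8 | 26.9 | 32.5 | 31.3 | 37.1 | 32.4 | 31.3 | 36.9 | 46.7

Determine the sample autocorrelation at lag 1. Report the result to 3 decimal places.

0.566

Mean x̄ = (15.4 + 12.6 + 22.8 + 26.9 + 32.5 + 31.3 + 37.1 + 32.4 + 31.3 + 36.9 + 46.7)/11 = 29.6273
Numerator Σ_{t=1}^{10}(x_t−x̄)(x_{t+1}−x̄) = 548.2802
Denominator Σ(x_t−x̄)² = 968.1418
r_1 = 548.2802 / 968.1418 = 0.566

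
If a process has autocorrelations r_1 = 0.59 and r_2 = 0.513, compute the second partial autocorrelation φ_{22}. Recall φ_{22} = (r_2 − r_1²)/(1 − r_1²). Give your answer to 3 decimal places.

φ_{22} = (r_2 − r_1²) / (1 − r_1²)
r_1² = (0.59)² = 0.3481
Numerator = 0.513 − 0.3481 = 0.1649; denominator = 1 − 0.3481 = 0.6519
φ_{22} = 0.1649 / 0.6519 = 0.253

0.253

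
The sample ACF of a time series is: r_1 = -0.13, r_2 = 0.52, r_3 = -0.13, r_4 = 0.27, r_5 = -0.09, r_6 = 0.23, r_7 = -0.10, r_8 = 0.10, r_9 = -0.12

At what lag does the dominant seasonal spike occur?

2

The largest autocorrelation is r_2 = 0.52, with weaker echoes at lags 4 (0.27) and 6 (0.23); the remaining lags stay at or below 0.10.
The dominant spike at lag 2 indicates a seasonal period of 2.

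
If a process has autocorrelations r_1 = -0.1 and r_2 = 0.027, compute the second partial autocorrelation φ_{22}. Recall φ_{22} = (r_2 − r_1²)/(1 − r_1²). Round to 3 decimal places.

0.017

φ_{22} = (r_2 − r_1²) / (1 − r_1²)
r_1² = (-0.1)² = 0.01
Numerator = 0.027 − 0.0100 = 0.0170; denominator = 1 − 0.0100 = 0.9900
φ_{22} = 0.0170 / 0.9900 = 0.017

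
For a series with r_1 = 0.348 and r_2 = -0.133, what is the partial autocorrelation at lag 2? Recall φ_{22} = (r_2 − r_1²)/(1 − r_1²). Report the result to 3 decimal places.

-0.289

φ_{22} = (r_2 − r_1²) / (1 − r_1²)
r_1² = (0.348)² = 0.121104
Numerator = -0.133 − 0.1211 = -0.2541; denominator = 1 − 0.1211 = 0.8789
φ_{22} = -0.2541 / 0.8789 = -0.289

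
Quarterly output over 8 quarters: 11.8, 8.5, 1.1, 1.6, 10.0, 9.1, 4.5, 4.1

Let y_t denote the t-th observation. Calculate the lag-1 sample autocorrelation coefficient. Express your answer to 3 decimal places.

0.150

Mean ȳ = (11.8 + 8.5 + 1.1 + 1.6 + 10.0 + 9.1 + 4.5 + 4.1)/8 = 6.3375
Deviations from mean: 5.4625, 2.1625, -5.2375, -4.7375, 3.6625, 2.7625, -1.8375, -2.2375
Σ(y_t−ȳ)(y_{t+1}−ȳ) = (11.8127) + (-11.3261) + (24.8127) + (-17.3511) + (10.1177) + (-5.0761) + (4.1114) = 17.1011
Denominator Σ(y_t−ȳ)² = 113.8188
r_1 = 17.1011 / 113.8188 = 0.150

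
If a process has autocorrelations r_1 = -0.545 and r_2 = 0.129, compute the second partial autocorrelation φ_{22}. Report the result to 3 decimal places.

-0.239

φ_{22} = (r_2 − r_1²) / (1 − r_1²)
r_1² = (-0.545)² = 0.297025
Numerator = 0.129 − 0.2970 = -0.1680; denominator = 1 − 0.2970 = 0.7030
φ_{22} = -0.1680 / 0.7030 = -0.239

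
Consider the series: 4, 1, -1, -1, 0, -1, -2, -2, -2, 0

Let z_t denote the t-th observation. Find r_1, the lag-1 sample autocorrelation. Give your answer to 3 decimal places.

0.350

Mean z̄ = (4 + 1 − 1 − 1 + 0 − 1 − 2 − 2 − 2 + 0)/10 = -0.4000
Numerator Σ_{t=1}^{9}(z_t−z̄)(z_{t+1}−z̄) = 10.6400
Denominator Σ(z_t−z̄)² = 30.4000
r_1 = 10.6400 / 30.4000 = 0.350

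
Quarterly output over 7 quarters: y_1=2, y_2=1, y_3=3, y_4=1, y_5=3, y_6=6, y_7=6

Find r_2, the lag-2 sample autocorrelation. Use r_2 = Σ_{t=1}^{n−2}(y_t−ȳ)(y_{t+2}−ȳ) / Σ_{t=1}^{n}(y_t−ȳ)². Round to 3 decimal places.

Mean ȳ = (2 + 1 + 3 + 1 + 3 + 6 + 6)/7 = 3.1429
Σ(y_t−ȳ)(y_{t+2}−ȳ) = (0.1633) + (4.5918) + (0.0204) + (-6.1224) + (-0.4082) = -1.7551
Denominator Σ(y_t−ȳ)² = 26.8571
r_2 = -1.7551 / 26.8571 = -0.065

-0.065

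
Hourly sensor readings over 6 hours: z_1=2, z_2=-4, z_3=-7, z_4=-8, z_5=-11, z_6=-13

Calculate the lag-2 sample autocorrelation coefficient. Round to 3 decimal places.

0.022

Mean z̄ = (2 − 4 − 7 − 8 − 11 − 13)/6 = -6.8333
Deviations from mean: 8.8333, 2.8333, -0.1667, -1.1667, -4.1667, -6.1667
Σ(z_t−z̄)(z_{t+2}−z̄) = (-1.4722) + (-3.3056) + (0.6944) + (7.1944) = 3.1111
Denominator Σ(z_t−z̄)² = 142.8333
r_2 = 3.1111 / 142.8333 = 0.022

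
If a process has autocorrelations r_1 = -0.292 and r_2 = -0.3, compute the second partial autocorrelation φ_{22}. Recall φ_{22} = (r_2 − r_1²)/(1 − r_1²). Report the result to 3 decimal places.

φ_{22} = (r_2 − r_1²) / (1 − r_1²)
r_1² = (-0.292)² = 0.085264
Numerator = -0.3 − 0.0853 = -0.3853; denominator = 1 − 0.0853 = 0.9147
φ_{22} = -0.3853 / 0.9147 = -0.421

-0.421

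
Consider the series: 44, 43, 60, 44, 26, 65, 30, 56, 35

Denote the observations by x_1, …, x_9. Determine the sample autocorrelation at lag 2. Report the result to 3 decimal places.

0.234

Mean x̄ = (44 + 43 + 60 + 44 + 26 + 65 + 30 + 56 + 35)/9 = 44.7778
Numerator Σ_{t=1}^{7}(x_t−x̄)(x_{t+2}−x̄) = 336.9012
Denominator Σ(x_t−x̄)² = 1437.5556
r_2 = 336.9012 / 1437.5556 = 0.234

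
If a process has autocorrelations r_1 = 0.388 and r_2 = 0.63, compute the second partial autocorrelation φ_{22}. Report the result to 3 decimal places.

0.564

φ_{22} = (r_2 − r_1²) / (1 − r_1²)
r_1² = (0.388)² = 0.150544
Numerator = 0.63 − 0.1505 = 0.4795; denominator = 1 − 0.1505 = 0.8495
φ_{22} = 0.4795 / 0.8495 = 0.564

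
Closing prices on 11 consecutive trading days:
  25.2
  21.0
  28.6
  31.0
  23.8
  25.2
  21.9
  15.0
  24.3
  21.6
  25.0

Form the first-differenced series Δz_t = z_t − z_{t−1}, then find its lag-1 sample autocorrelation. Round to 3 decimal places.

First differences Δz: -4.2, 7.6, 2.4, -7.2, 1.4, -3.3, -6.9, 9.3, -2.7, 3.4
Mean of differences = -0.0200
Numerator Σ(Δz_t−Δz̄)(Δz_{t+1}−Δz̄) = -121.3384
Denominator Σ(Δz_t−Δz̄)² = 298.7960
r_1(Δz) = -121.3384 / 298.7960 = -0.406

-0.406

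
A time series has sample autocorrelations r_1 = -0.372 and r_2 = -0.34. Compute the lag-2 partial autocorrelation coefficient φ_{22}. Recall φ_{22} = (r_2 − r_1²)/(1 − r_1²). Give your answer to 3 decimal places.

-0.555

φ_{22} = (r_2 − r_1²) / (1 − r_1²)
r_1² = (-0.372)² = 0.138384
Numerator = -0.34 − 0.1384 = -0.4784; denominator = 1 − 0.1384 = 0.8616
φ_{22} = -0.4784 / 0.8616 = -0.555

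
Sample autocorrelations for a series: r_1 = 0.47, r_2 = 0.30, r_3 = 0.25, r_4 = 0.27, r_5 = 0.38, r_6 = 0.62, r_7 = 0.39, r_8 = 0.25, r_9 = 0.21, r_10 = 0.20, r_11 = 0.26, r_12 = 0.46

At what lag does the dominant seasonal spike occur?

The largest autocorrelation is r_6 = 0.62; the remaining lags stay at or below 0.47. The elevated value at lag 1 (0.47), dropping to 0.30 at lag 2, reflects decaying short-term dependence rather than seasonality.
The dominant spike at lag 6 indicates a seasonal period of 6.

6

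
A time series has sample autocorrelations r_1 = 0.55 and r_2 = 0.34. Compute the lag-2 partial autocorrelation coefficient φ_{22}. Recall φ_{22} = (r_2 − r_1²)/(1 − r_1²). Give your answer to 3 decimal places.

0.054

φ_{22} = (r_2 − r_1²) / (1 − r_1²)
r_1² = (0.55)² = 0.3025
Numerator = 0.34 − 0.3025 = 0.0375; denominator = 1 − 0.3025 = 0.6975
φ_{22} = 0.0375 / 0.6975 = 0.054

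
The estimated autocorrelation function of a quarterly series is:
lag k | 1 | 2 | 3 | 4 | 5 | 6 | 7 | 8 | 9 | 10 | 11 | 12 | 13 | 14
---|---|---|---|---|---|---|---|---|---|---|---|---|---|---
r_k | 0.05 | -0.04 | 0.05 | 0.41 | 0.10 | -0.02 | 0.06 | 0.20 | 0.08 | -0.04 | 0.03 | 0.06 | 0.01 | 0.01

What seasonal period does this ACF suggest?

The largest autocorrelation is r_4 = 0.41, with a weaker echo at lag 8 (0.20); the remaining lags stay at or below 0.10.
The dominant spike at lag 4 indicates a seasonal period of 4.

4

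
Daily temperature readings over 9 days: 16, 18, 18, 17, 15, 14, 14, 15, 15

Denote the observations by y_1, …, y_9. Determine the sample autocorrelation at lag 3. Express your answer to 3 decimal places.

Mean ȳ = (16 + 18 + 18 + 17 + 15 + 14 + 14 + 15 + 15)/9 = 15.7778
Σ(y_t−ȳ)(y_{t+3}−ȳ) = (0.2716) + (-1.7284) + (-3.9506) + (-2.1728) + (0.6049) + (1.3827) = -5.5926
Denominator Σ(y_t−ȳ)² = 19.5556
r_3 = -5.5926 / 19.5556 = -0.286

-0.286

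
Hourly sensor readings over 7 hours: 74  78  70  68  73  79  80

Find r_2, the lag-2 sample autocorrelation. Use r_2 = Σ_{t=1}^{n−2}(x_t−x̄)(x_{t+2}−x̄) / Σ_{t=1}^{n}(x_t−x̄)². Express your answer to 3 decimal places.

Mean x̄ = (74 + 78 + 70 + 68 + 73 + 79 + 80)/7 = 74.5714
Numerator Σ_{t=1}^{5}(x_t−x̄)(x_{t+2}−x̄) = -50.3673
Denominator Σ(x_t−x̄)² = 127.7143
r_2 = -50.3673 / 127.7143 = -0.394

-0.394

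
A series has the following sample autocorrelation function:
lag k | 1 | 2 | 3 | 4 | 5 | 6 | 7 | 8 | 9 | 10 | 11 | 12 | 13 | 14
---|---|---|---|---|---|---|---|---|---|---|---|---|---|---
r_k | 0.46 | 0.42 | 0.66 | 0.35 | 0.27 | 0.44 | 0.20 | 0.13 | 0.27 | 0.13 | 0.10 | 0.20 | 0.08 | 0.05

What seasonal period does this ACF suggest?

The largest autocorrelation is r_3 = 0.66; the remaining lags stay at or below 0.46. The elevated value at lag 1 (0.46), dropping to 0.42 at lag 2, reflects decaying short-term dependence rather than seasonality.
The dominant spike at lag 3 indicates a seasonal period of 3.

3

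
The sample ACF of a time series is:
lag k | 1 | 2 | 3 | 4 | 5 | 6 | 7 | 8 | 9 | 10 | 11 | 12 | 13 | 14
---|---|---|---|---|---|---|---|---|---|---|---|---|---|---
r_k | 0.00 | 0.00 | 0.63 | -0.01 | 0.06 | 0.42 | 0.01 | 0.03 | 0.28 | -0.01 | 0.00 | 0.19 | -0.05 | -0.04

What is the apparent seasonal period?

3

The largest autocorrelation is r_3 = 0.63, with weaker echoes at lags 6 (0.42), 9 (0.28) and 12 (0.19); the remaining lags stay at or below 0.06.
The dominant spike at lag 3 indicates a seasonal period of 3.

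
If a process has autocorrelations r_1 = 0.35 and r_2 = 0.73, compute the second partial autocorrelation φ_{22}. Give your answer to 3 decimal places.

φ_{22} = (r_2 − r_1²) / (1 − r_1²)
r_1² = (0.35)² = 0.1225
Numerator = 0.73 − 0.1225 = 0.6075; denominator = 1 − 0.1225 = 0.8775
φ_{22} = 0.6075 / 0.8775 = 0.692

0.692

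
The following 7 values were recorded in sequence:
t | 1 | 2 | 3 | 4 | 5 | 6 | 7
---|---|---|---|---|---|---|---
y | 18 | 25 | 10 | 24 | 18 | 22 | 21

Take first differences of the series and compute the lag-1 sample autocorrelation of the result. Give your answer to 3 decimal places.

-0.816

First differences Δy: 7, -15, 14, -6, 4, -1
Mean of differences = 0.5000
Numerator Σ(Δy_t−Δȳ)(Δy_{t+1}−Δȳ) = -425.7500
Denominator Σ(Δy_t−Δȳ)² = 521.5000
r_1(Δy) = -425.7500 / 521.5000 = -0.816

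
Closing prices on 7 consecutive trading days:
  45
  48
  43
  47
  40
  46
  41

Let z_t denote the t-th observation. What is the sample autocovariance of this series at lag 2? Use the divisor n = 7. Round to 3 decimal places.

4.773

Mean z̄ = (45 + 48 + 43 + 47 + 40 + 46 + 41)/7 = 44.2857
Σ_{t=1}^{5}(z_t−z̄)(z_{t+2}−z̄) = 33.4082
γ_2 = 33.4082 / 7 = 4.773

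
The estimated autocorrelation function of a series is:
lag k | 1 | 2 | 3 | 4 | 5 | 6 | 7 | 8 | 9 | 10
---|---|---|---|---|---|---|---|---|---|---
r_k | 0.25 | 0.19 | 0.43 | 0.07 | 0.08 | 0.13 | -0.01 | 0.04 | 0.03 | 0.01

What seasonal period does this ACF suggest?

The largest autocorrelation is r_3 = 0.43; the remaining lags stay at or below 0.25. The elevated value at lag 1 (0.25), dropping to 0.19 at lag 2, reflects decaying short-term dependence rather than seasonality.
The dominant spike at lag 3 indicates a seasonal period of 3.

3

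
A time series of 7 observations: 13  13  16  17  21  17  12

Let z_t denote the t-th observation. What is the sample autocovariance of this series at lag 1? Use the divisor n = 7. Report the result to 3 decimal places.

2.362

Mean z̄ = (13 + 13 + 16 + 17 + 21 + 17 + 12)/7 = 15.5714
Deviations: -2.5714, -2.5714, 0.4286, 1.4286, 5.4286, 1.4286, -3.5714
Σ_{t=1}^{6}(z_t−z̄)(z_{t+1}−z̄) = 16.5306
γ_1 = 16.5306 / 7 = 2.362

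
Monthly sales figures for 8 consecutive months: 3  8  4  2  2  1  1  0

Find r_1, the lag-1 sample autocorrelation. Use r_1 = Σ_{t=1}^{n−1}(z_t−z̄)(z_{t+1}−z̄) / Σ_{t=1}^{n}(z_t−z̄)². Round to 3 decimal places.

Mean z̄ = (3 + 8 + 4 + 2 + 2 + 1 + 1 + 0)/8 = 2.6250
Deviations from mean: 0.3750, 5.3750, 1.3750, -0.6250, -0.6250, -1.6250, -1.6250, -2.6250
Numerator Σ_{t=1}^{7}(z_t−z̄)(z_{t+1}−z̄) = 16.8594
Denominator Σ(z_t−z̄)² = 43.8750
r_1 = 16.8594 / 43.8750 = 0.384

0.384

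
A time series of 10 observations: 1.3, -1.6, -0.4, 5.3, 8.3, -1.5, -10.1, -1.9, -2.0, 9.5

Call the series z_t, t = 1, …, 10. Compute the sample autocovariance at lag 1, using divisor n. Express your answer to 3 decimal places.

4.933

Mean z̄ = (1.3 − 1.6 − 0.4 + 5.3 + 8.3 − 1.5 − 10.1 − 1.9 − 2.0 + 9.5)/10 = 0.6900
Σ_{t=1}^{9}(z_t−z̄)(z_{t+1}−z̄) = 49.3349
γ_1 = 49.3349 / 10 = 4.933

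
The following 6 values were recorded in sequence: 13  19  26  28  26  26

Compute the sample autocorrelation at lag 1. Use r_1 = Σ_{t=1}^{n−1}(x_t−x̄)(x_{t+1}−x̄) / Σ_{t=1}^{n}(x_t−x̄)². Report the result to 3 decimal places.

0.399

Mean x̄ = (13 + 19 + 26 + 28 + 26 + 26)/6 = 23.0000
Numerator Σ_{t=1}^{5}(x_t−x̄)(x_{t+1}−x̄) = 67.0000
Denominator Σ(x_t−x̄)² = 168.0000
r_1 = 67.0000 / 168.0000 = 0.399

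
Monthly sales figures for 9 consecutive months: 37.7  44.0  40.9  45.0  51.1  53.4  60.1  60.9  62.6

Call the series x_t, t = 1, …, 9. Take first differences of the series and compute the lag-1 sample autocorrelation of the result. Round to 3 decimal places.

First differences Δx: 6.3, -3.1, 4.1, 6.1, 2.3, 6.7, 0.8, 1.7
Mean of differences = 3.1125
Numerator Σ(Δx_t−Δx̄)(Δx_{t+1}−Δx̄) = -33.3589
Denominator Σ(Δx_t−Δx̄)² = 79.5288
r_1(Δx) = -33.3589 / 79.5288 = -0.419

-0.419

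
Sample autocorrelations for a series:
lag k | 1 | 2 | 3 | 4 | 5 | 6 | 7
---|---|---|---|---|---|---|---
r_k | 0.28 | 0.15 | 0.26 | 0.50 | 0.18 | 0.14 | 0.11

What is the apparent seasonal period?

4

The largest autocorrelation is r_4 = 0.50; the remaining lags stay at or below 0.28. The elevated value at lag 1 (0.28), dropping to 0.15 at lag 2, reflects decaying short-term dependence rather than seasonality.
The dominant spike at lag 4 indicates a seasonal period of 4.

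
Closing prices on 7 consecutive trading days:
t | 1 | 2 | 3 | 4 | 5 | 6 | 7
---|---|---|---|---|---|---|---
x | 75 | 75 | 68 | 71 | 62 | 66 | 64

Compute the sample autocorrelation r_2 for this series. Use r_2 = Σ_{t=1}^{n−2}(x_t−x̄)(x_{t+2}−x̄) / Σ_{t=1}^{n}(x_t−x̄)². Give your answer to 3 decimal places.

0.252

Mean x̄ = (75 + 75 + 68 + 71 + 62 + 66 + 64)/7 = 68.7143
Deviations from mean: 6.2857, 6.2857, -0.7143, 2.2857, -6.7143, -2.7143, -4.7143
Numerator Σ_{t=1}^{5}(x_t−x̄)(x_{t+2}−x̄) = 40.1224
Denominator Σ(x_t−x̄)² = 159.4286
r_2 = 40.1224 / 159.4286 = 0.252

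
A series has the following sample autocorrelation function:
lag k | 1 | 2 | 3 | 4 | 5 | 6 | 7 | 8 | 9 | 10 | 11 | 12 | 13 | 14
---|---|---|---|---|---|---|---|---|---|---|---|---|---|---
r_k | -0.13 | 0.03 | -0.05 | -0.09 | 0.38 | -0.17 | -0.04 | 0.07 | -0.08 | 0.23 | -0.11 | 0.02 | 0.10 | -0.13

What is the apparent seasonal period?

5

The largest autocorrelation is r_5 = 0.38, with a weaker echo at lag 10 (0.23); the remaining lags stay at or below 0.10.
The dominant spike at lag 5 indicates a seasonal period of 5.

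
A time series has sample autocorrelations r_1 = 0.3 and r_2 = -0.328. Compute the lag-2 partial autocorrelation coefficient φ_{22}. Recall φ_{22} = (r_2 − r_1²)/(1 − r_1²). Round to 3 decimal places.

-0.459

φ_{22} = (r_2 − r_1²) / (1 − r_1²)
r_1² = (0.3)² = 0.09
Numerator = -0.328 − 0.0900 = -0.4180; denominator = 1 − 0.0900 = 0.9100
φ_{22} = -0.4180 / 0.9100 = -0.459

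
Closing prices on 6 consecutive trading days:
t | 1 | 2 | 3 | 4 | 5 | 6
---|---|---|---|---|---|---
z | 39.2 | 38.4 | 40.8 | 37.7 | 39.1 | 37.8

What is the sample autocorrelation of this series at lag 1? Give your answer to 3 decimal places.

-0.577

Mean z̄ = (39.2 + 38.4 + 40.8 + 37.7 + 39.1 + 37.8)/6 = 38.8333
Deviations from mean: 0.3667, -0.4333, 1.9667, -1.1333, 0.2667, -1.0333
Numerator Σ_{t=1}^{5}(z_t−z̄)(z_{t+1}−z̄) = -3.8178
Denominator Σ(z_t−z̄)² = 6.6133
r_1 = -3.8178 / 6.6133 = -0.577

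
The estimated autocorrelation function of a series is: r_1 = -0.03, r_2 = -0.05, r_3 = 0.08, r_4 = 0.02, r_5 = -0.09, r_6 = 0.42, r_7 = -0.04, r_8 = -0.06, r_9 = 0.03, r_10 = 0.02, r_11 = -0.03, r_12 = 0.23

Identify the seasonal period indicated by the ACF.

6

The largest autocorrelation is r_6 = 0.42, with a weaker echo at lag 12 (0.23); the remaining lags stay at or below 0.08.
The dominant spike at lag 6 indicates a seasonal period of 6.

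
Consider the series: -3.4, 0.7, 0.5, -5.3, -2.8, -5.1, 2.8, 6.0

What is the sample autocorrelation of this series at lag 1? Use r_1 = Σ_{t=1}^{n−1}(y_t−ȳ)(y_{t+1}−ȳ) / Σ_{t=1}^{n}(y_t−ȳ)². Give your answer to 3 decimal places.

Mean ȳ = (-3.4 + 0.7 + 0.5 − 5.3 − 2.8 − 5.1 + 2.8 + 6.0)/8 = -0.8250
Numerator Σ_{t=1}^{7}(y_t−ȳ)(y_{t+1}−ȳ) = 18.6894
Denominator Σ(y_t−ȳ)² = 112.6350
r_1 = 18.6894 / 112.6350 = 0.166

0.166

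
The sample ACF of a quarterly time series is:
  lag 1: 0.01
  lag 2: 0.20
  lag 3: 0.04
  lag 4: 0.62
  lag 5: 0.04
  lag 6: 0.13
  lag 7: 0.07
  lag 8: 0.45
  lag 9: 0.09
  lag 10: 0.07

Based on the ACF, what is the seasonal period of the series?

4

The largest autocorrelation is r_4 = 0.62, with a weaker echo at lag 8 (0.45); the remaining lags stay at or below 0.20.
The dominant spike at lag 4 indicates a seasonal period of 4.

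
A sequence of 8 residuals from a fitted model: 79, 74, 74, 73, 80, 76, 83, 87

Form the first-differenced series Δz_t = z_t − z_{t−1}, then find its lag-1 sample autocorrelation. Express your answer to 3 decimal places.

First differences Δz: -5, 0, -1, 7, -4, 7, 4
Mean of differences = 1.1429
Numerator Σ(Δz_t−Δz̄)(Δz_{t+1}−Δz̄) = -46.5918
Denominator Σ(Δz_t−Δz̄)² = 146.8571
r_1(Δz) = -46.5918 / 146.8571 = -0.317

-0.317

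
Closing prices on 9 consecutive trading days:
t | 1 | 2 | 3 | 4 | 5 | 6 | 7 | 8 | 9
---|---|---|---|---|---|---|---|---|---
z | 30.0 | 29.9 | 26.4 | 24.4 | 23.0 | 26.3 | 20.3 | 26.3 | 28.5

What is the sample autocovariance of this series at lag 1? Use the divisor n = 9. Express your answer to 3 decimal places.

2.044

Mean z̄ = (30.0 + 29.9 + 26.4 + 24.4 + 23.0 + 26.3 + 20.3 + 26.3 + 28.5)/9 = 26.1222
Σ_{t=1}^{8}(z_t−z̄)(z_{t+1}−z̄) = 18.3951
γ_1 = 18.3951 / 9 = 2.044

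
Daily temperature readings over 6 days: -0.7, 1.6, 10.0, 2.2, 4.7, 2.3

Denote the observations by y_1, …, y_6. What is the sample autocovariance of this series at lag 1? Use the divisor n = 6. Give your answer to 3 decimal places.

Mean ȳ = (-0.7 + 1.6 + 10.0 + 2.2 + 4.7 + 2.3)/6 = 3.3500
Σ_{t=1}^{5}(y_t−ȳ)(y_{t+1}−ȳ) = -15.1675
γ_1 = -15.1675 / 6 = -2.528

-2.528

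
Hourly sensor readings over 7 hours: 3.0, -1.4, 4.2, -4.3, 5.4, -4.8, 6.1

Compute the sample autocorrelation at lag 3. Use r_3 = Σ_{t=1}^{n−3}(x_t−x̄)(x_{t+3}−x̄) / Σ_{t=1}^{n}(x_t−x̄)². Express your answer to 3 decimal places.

-0.520

Mean x̄ = (3.0 − 1.4 + 4.2 − 4.3 + 5.4 − 4.8 + 6.1)/7 = 1.1714
Deviations from mean: 1.8286, -2.5714, 3.0286, -5.4714, 4.2286, -5.9714, 4.9286
Σ(x_t−x̄)(x_{t+3}−x̄) = (-10.0049) + (-10.8735) + (-18.0849) + (-26.9663) = -65.9296
Denominator Σ(x_t−x̄)² = 126.8943
r_3 = -65.9296 / 126.8943 = -0.520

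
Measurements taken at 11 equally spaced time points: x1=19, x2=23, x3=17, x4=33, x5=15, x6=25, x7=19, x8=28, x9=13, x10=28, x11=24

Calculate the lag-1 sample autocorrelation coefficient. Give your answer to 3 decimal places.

-0.750

Mean x̄ = (19 + 23 + 17 + 33 + 15 + 25 + 19 + 28 + 13 + 28 + 24)/11 = 22.1818
Numerator Σ_{t=1}^{10}(x_t−x̄)(x_{t+1}−x̄) = -284.5785
Denominator Σ(x_t−x̄)² = 379.6364
r_1 = -284.5785 / 379.6364 = -0.750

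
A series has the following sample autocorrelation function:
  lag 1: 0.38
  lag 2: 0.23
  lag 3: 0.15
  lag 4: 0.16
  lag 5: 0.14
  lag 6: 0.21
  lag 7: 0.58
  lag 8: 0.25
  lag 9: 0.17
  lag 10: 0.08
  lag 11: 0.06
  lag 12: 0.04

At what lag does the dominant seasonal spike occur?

The largest autocorrelation is r_7 = 0.58; the remaining lags stay at or below 0.38. The elevated value at lag 1 (0.38), dropping to 0.23 at lag 2, reflects decaying short-term dependence rather than seasonality.
The dominant spike at lag 7 indicates a seasonal period of 7.

7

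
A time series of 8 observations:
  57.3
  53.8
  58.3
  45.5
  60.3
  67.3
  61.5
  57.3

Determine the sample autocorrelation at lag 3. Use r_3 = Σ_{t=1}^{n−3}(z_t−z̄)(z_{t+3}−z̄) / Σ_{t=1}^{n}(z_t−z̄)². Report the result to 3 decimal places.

-0.170

Mean z̄ = (57.3 + 53.8 + 58.3 + 45.5 + 60.3 + 67.3 + 61.5 + 57.3)/8 = 57.6625
Deviations from mean: -0.3625, -3.8625, 0.6375, -12.1625, 2.6375, 9.6375, 3.8375, -0.3625
Numerator Σ_{t=1}^{5}(z_t−z̄)(z_{t+3}−z̄) = -47.2642
Denominator Σ(z_t−z̄)² = 278.0788
r_3 = -47.2642 / 278.0788 = -0.170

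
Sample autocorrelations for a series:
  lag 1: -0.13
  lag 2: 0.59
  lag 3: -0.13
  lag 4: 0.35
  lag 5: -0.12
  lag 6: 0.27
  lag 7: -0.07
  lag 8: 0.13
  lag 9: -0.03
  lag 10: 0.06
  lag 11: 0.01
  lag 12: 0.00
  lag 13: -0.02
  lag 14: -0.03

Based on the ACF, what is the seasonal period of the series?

2

The largest autocorrelation is r_2 = 0.59, with weaker echoes at lags 4 (0.35) and 6 (0.27); the remaining lags stay at or below 0.13.
The dominant spike at lag 2 indicates a seasonal period of 2.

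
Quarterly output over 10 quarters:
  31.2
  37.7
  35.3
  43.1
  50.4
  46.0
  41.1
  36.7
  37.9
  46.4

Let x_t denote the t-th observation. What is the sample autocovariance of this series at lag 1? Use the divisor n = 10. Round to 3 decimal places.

Mean x̄ = (31.2 + 37.7 + 35.3 + 43.1 + 50.4 + 46.0 + 41.1 + 36.7 + 37.9 + 46.4)/10 = 40.5800
Σ_{t=1}^{9}(x_t−x̄)(x_{t+1}−x̄) = 102.4876
γ_1 = 102.4876 / 10 = 10.249

10.249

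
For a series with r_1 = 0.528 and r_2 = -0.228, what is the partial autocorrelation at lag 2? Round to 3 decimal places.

-0.703

φ_{22} = (r_2 − r_1²) / (1 − r_1²)
r_1² = (0.528)² = 0.278784
Numerator = -0.228 − 0.2788 = -0.5068; denominator = 1 − 0.2788 = 0.7212
φ_{22} = -0.5068 / 0.7212 = -0.703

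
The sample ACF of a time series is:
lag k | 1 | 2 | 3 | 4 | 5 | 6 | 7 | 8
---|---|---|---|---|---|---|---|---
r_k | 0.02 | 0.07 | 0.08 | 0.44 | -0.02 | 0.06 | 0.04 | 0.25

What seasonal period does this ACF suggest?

4

The largest autocorrelation is r_4 = 0.44, with a weaker echo at lag 8 (0.25); the remaining lags stay at or below 0.08.
The dominant spike at lag 4 indicates a seasonal period of 4.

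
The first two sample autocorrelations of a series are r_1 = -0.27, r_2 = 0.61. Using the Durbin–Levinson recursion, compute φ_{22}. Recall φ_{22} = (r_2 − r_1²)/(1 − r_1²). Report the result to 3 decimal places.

0.579

φ_{22} = (r_2 − r_1²) / (1 − r_1²)
r_1² = (-0.27)² = 0.0729
Numerator = 0.61 − 0.0729 = 0.5371; denominator = 1 − 0.0729 = 0.9271
φ_{22} = 0.5371 / 0.9271 = 0.579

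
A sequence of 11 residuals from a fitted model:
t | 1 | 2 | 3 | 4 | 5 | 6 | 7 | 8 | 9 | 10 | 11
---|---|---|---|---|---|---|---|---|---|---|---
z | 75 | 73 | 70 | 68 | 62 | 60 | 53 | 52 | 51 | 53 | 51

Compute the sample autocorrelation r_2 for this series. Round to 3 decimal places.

Mean z̄ = (75 + 73 + 70 + 68 + 62 + 60 + 53 + 52 + 51 + 53 + 51)/11 = 60.7273
Numerator Σ_{t=1}^{9}(z_t−z̄)(z_{t+2}−z̄) = 461.8512
Denominator Σ(z_t−z̄)² = 880.1818
r_2 = 461.8512 / 880.1818 = 0.525

0.525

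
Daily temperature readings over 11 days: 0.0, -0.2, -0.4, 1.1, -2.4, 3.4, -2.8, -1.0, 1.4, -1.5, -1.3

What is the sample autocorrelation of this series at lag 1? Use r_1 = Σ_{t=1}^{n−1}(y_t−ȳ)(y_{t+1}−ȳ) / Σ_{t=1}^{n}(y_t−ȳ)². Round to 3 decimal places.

-0.632

Mean ȳ = (0.0 − 0.2 − 0.4 + 1.1 − 2.4 + 3.4 − 2.8 − 1.0 + 1.4 − 1.5 − 1.3)/11 = -0.3364
Numerator Σ_{t=1}^{10}(y_t−ȳ)(y_{t+1}−ȳ) = -20.3504
Denominator Σ(y_t−ȳ)² = 32.2255
r_1 = -20.3504 / 32.2255 = -0.632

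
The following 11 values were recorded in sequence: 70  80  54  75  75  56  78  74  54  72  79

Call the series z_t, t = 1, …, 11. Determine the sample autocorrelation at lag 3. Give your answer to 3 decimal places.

0.599

Mean z̄ = (70 + 80 + 54 + 75 + 75 + 56 + 78 + 74 + 54 + 72 + 79)/11 = 69.7273
Numerator Σ_{t=1}^{8}(z_t−z̄)(z_{t+3}−z̄) = 611.9587
Denominator Σ(z_t−z̄)² = 1022.1818
r_3 = 611.9587 / 1022.1818 = 0.599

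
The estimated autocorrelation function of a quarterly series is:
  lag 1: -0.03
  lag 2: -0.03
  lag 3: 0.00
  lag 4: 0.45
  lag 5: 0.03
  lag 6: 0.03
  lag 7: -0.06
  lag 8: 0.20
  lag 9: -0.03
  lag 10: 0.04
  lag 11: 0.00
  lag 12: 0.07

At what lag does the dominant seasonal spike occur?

The largest autocorrelation is r_4 = 0.45, with a weaker echo at lag 8 (0.20); the remaining lags stay at or below 0.07.
The dominant spike at lag 4 indicates a seasonal period of 4.

4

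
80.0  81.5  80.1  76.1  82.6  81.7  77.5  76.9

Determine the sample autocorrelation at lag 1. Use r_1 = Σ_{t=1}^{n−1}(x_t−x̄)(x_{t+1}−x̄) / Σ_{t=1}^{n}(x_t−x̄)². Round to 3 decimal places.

-0.070

Mean x̄ = (80.0 + 81.5 + 80.1 + 76.1 + 82.6 + 81.7 + 77.5 + 76.9)/8 = 79.5500
Deviations from mean: 0.4500, 1.9500, 0.5500, -3.4500, 3.0500, 2.1500, -2.0500, -2.6500
Numerator Σ_{t=1}^{7}(x_t−x̄)(x_{t+1}−x̄) = -2.8875
Denominator Σ(x_t−x̄)² = 41.3600
r_1 = -2.8875 / 41.3600 = -0.070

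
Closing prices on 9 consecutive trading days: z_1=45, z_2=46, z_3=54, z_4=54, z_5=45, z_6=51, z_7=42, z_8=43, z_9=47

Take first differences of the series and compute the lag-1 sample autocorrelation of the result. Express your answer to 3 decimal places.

-0.373

First differences Δz: 1, 8, 0, -9, 6, -9, 1, 4
Mean of differences = 0.2500
Numerator Σ(Δz_t−Δz̄)(Δz_{t+1}−Δz̄) = -104.3125
Denominator Σ(Δz_t−Δz̄)² = 279.5000
r_1(Δz) = -104.3125 / 279.5000 = -0.373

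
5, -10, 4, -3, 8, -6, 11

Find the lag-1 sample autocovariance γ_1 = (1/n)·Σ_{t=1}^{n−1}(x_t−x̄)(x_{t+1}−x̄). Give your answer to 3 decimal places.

-33.236

Mean x̄ = (5 − 10 + 4 − 3 + 8 − 6 + 11)/7 = 1.2857
Deviations: 3.7143, -11.2857, 2.7143, -4.2857, 6.7143, -7.2857, 9.7143
Σ_{t=1}^{6}(x_t−x̄)(x_{t+1}−x̄) = -232.6531
γ_1 = -232.6531 / 7 = -33.236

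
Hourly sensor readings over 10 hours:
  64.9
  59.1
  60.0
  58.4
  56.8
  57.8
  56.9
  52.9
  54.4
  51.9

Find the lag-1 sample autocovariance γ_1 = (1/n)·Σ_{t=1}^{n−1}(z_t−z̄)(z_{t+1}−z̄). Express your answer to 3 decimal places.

Mean z̄ = (64.9 + 59.1 + 60.0 + 58.4 + 56.8 + 57.8 + 56.9 + 52.9 + 54.4 + 51.9)/10 = 57.3100
Σ_{t=1}^{9}(z_t−z̄)(z_{t+1}−z̄) = 50.7109
γ_1 = 50.7109 / 10 = 5.071

5.071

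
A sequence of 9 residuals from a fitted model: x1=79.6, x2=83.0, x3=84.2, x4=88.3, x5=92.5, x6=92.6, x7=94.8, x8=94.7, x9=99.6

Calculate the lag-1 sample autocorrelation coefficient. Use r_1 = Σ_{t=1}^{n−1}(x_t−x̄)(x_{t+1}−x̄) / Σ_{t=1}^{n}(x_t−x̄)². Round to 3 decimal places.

0.598

Mean x̄ = (79.6 + 83.0 + 84.2 + 88.3 + 92.5 + 92.6 + 94.8 + 94.7 + 99.6)/9 = 89.9222
Numerator Σ_{t=1}^{8}(x_t−x̄)(x_{t+1}−x̄) = 205.6717
Denominator Σ(x_t−x̄)² = 343.9356
r_1 = 205.6717 / 343.9356 = 0.598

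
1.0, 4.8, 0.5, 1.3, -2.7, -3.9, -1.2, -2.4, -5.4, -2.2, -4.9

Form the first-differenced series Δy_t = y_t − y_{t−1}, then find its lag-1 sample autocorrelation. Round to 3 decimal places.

First differences Δy: 3.8, -4.3, 0.8, -4.0, -1.2, 2.7, -1.2, -3.0, 3.2, -2.7
Mean of differences = -0.5900
Numerator Σ(Δy_t−Δȳ)(Δy_{t+1}−Δȳ) = -43.7781
Denominator Σ(Δy_t−Δȳ)² = 82.7890
r_1(Δy) = -43.7781 / 82.7890 = -0.529

-0.529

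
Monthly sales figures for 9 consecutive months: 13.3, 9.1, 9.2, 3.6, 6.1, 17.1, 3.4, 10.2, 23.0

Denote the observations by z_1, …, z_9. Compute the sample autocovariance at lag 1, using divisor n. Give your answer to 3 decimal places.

-4.386

Mean z̄ = (13.3 + 9.1 + 9.2 + 3.6 + 6.1 + 17.1 + 3.4 + 10.2 + 23.0)/9 = 10.5556
Σ_{t=1}^{8}(z_t−z̄)(z_{t+1}−z̄) = -39.4709
γ_1 = -39.4709 / 9 = -4.386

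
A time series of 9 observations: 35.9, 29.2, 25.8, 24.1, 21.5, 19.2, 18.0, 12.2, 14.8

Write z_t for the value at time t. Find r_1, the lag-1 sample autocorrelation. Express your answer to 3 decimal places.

0.593

Mean z̄ = (35.9 + 29.2 + 25.8 + 24.1 + 21.5 + 19.2 + 18.0 + 12.2 + 14.8)/9 = 22.3000
Numerator Σ_{t=1}^{8}(z_t−z̄)(z_{t+1}−z̄) = 257.8400
Denominator Σ(z_t−z̄)² = 435.0600
r_1 = 257.8400 / 435.0600 = 0.593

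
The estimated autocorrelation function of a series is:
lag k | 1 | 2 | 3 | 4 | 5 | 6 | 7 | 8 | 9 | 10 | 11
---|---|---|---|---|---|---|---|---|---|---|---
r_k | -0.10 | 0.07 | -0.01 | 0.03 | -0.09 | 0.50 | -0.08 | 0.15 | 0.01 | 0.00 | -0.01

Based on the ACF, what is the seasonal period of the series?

6

The largest autocorrelation is r_6 = 0.50; the remaining lags stay at or below 0.15.
The dominant spike at lag 6 indicates a seasonal period of 6.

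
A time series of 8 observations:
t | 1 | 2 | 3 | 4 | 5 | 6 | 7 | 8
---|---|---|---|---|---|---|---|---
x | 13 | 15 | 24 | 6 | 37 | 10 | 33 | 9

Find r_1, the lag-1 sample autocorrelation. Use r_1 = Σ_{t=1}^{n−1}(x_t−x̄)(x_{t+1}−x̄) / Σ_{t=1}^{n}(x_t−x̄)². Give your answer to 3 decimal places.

Mean x̄ = (13 + 15 + 24 + 6 + 37 + 10 + 33 + 9)/8 = 18.3750
Deviations from mean: -5.3750, -3.3750, 5.6250, -12.3750, 18.6250, -8.3750, 14.6250, -9.3750
Σ(x_t−x̄)(x_{t+1}−x̄) = (18.1406) + (-18.9844) + (-69.6094) + (-230.4844) + (-155.9844) + (-122.4844) + (-137.1094) = -716.5156
Denominator Σ(x_t−x̄)² = 943.8750
r_1 = -716.5156 / 943.8750 = -0.759

-0.759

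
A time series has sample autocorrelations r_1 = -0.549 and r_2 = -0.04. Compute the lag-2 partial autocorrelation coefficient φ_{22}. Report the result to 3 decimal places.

-0.489

φ_{22} = (r_2 − r_1²) / (1 − r_1²)
r_1² = (-0.549)² = 0.301401
Numerator = -0.04 − 0.3014 = -0.3414; denominator = 1 − 0.3014 = 0.6986
φ_{22} = -0.3414 / 0.6986 = -0.489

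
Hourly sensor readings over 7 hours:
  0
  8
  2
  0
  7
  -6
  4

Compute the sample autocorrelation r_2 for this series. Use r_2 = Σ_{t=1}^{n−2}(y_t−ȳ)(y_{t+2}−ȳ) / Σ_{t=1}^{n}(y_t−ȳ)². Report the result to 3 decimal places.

Mean ȳ = (0 + 8 + 2 + 0 + 7 − 6 + 4)/7 = 2.1429
Deviations from mean: -2.1429, 5.8571, -0.1429, -2.1429, 4.8571, -8.1429, 1.8571
Σ(y_t−ȳ)(y_{t+2}−ȳ) = (0.3061) + (-12.5510) + (-0.6939) + (17.4490) + (9.0204) = 13.5306
Denominator Σ(y_t−ȳ)² = 136.8571
r_2 = 13.5306 / 136.8571 = 0.099

0.099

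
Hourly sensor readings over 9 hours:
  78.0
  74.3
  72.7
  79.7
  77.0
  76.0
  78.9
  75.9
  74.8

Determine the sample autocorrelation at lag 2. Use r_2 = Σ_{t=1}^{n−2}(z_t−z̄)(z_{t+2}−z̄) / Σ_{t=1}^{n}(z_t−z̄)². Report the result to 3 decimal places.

Mean z̄ = (78.0 + 74.3 + 72.7 + 79.7 + 77.0 + 76.0 + 78.9 + 75.9 + 74.8)/9 = 76.3667
Numerator Σ_{t=1}^{7}(z_t−z̄)(z_{t+2}−z̄) = -18.6156
Denominator Σ(z_t−z̄)² = 41.1200
r_2 = -18.6156 / 41.1200 = -0.453

-0.453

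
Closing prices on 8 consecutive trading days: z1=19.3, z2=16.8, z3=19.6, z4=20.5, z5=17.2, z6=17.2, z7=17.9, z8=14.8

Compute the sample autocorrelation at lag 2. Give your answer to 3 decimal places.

Mean z̄ = (19.3 + 16.8 + 19.6 + 20.5 + 17.2 + 17.2 + 17.9 + 14.8)/8 = 17.9125
Deviations from mean: 1.3875, -1.1125, 1.6875, 2.5875, -0.7125, -0.7125, -0.0125, -3.1125
Numerator Σ_{t=1}^{6}(z_t−z̄)(z_{t+2}−z̄) = -1.3566
Denominator Σ(z_t−z̄)² = 23.4088
r_2 = -1.3566 / 23.4088 = -0.058

-0.058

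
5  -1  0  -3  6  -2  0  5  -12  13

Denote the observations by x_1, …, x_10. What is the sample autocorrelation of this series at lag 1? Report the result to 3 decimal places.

-0.610

Mean x̄ = (5 − 1 + 0 − 3 + 6 − 2 + 0 + 5 − 12 + 13)/10 = 1.1000
Numerator Σ_{t=1}^{9}(x_t−x̄)(x_{t+1}−x̄) = -244.5100
Denominator Σ(x_t−x̄)² = 400.9000
r_1 = -244.5100 / 400.9000 = -0.610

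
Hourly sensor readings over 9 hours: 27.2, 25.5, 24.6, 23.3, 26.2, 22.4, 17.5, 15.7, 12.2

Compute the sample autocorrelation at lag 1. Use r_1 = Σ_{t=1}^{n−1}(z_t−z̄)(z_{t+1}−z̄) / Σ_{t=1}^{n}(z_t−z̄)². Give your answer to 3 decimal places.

Mean z̄ = (27.2 + 25.5 + 24.6 + 23.3 + 26.2 + 22.4 + 17.5 + 15.7 + 12.2)/9 = 21.6222
Numerator Σ_{t=1}^{8}(z_t−z̄)(z_{t+1}−z̄) = 126.4206
Denominator Σ(z_t−z̄)² = 220.2356
r_1 = 126.4206 / 220.2356 = 0.574

0.574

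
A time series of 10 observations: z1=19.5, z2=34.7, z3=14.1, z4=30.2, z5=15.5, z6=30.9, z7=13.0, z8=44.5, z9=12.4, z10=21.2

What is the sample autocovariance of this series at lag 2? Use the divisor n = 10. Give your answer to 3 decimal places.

54.433

Mean z̄ = (19.5 + 34.7 + 14.1 + 30.2 + 15.5 + 30.9 + 13.0 + 44.5 + 12.4 + 21.2)/10 = 23.6000
Σ_{t=1}^{8}(z_t−z̄)(z_{t+2}−z̄) = 544.3300
γ_2 = 544.3300 / 10 = 54.433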